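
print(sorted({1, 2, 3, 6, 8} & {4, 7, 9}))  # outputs []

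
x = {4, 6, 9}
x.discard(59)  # {4, 6, 9}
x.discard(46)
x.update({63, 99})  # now {4, 6, 9, 63, 99}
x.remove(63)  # {4, 6, 9, 99}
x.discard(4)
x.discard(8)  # {6, 9, 99}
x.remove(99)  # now {6, 9}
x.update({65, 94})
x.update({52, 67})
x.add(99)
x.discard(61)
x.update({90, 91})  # {6, 9, 52, 65, 67, 90, 91, 94, 99}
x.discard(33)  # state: {6, 9, 52, 65, 67, 90, 91, 94, 99}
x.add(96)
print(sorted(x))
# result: [6, 9, 52, 65, 67, 90, 91, 94, 96, 99]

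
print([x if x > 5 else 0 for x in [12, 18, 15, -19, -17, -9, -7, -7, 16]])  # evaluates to [12, 18, 15, 0, 0, 0, 0, 0, 16]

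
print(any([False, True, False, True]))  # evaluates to True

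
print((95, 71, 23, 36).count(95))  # 1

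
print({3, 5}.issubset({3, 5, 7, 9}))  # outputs True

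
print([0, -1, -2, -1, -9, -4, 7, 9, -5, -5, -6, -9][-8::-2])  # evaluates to [-9, -2, 0]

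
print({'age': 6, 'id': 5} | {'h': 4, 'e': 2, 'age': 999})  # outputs {'age': 999, 'id': 5, 'h': 4, 'e': 2}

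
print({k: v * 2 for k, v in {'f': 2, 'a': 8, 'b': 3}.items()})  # {'f': 4, 'a': 16, 'b': 6}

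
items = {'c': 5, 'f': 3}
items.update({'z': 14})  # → {'c': 5, 'f': 3, 'z': 14}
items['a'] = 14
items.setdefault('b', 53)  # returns 53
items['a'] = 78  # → {'c': 5, 'f': 3, 'z': 14, 'a': 78, 'b': 53}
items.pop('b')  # 53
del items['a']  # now {'c': 5, 'f': 3, 'z': 14}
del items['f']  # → {'c': 5, 'z': 14}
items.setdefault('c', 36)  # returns 5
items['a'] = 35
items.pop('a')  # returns 35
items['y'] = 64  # {'c': 5, 'z': 14, 'y': 64}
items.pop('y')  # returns 64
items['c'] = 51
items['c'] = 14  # {'c': 14, 'z': 14}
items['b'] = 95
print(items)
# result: {'c': 14, 'z': 14, 'b': 95}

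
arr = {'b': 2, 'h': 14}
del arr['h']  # {'b': 2}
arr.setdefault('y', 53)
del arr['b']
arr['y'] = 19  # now {'y': 19}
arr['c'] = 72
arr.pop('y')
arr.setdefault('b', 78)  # 78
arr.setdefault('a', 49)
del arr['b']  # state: {'c': 72, 'a': 49}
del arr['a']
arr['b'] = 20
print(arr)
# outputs {'c': 72, 'b': 20}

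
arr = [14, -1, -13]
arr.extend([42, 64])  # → [14, -1, -13, 42, 64]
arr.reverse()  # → [64, 42, -13, -1, 14]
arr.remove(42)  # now [64, -13, -1, 14]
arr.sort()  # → [-13, -1, 14, 64]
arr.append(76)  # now [-13, -1, 14, 64, 76]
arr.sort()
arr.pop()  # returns 76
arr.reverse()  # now [64, 14, -1, -13]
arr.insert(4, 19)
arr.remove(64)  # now [14, -1, -13, 19]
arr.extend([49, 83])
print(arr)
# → [14, -1, -13, 19, 49, 83]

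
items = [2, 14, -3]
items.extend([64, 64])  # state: [2, 14, -3, 64, 64]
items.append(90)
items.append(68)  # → [2, 14, -3, 64, 64, 90, 68]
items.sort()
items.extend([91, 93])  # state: [-3, 2, 14, 64, 64, 68, 90, 91, 93]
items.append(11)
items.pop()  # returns 11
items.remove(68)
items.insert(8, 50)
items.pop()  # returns 50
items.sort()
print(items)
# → [-3, 2, 14, 64, 64, 90, 91, 93]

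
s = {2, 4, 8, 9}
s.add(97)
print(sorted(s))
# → [2, 4, 8, 9, 97]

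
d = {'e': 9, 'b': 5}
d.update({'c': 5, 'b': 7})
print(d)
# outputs {'e': 9, 'b': 7, 'c': 5}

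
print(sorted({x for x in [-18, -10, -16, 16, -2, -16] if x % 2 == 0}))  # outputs [-18, -16, -10, -2, 16]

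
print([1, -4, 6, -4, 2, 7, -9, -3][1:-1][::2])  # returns [-4, -4, 7]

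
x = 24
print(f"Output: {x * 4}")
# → Output: 96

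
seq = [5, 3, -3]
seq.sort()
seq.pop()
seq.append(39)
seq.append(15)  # [-3, 3, 39, 15]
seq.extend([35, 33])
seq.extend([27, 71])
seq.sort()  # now [-3, 3, 15, 27, 33, 35, 39, 71]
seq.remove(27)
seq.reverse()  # [71, 39, 35, 33, 15, 3, -3]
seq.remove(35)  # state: [71, 39, 33, 15, 3, -3]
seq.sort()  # [-3, 3, 15, 33, 39, 71]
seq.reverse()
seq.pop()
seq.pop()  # 3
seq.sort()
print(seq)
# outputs [15, 33, 39, 71]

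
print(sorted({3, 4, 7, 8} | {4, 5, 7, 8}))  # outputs [3, 4, 5, 7, 8]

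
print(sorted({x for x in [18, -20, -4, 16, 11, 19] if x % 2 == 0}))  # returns [-20, -4, 16, 18]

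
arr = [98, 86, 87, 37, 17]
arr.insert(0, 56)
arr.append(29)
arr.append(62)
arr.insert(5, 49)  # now [56, 98, 86, 87, 37, 49, 17, 29, 62]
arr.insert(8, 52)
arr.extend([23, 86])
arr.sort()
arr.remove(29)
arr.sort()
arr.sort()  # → [17, 23, 37, 49, 52, 56, 62, 86, 86, 87, 98]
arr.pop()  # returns 98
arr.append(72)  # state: [17, 23, 37, 49, 52, 56, 62, 86, 86, 87, 72]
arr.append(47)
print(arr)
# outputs [17, 23, 37, 49, 52, 56, 62, 86, 86, 87, 72, 47]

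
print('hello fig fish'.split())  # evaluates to ['hello', 'fig', 'fish']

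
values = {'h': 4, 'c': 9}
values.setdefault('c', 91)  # 9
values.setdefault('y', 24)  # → 24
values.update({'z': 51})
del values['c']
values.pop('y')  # 24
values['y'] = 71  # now {'h': 4, 'z': 51, 'y': 71}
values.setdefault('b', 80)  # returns 80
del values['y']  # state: {'h': 4, 'z': 51, 'b': 80}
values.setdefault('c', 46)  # 46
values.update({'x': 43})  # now {'h': 4, 'z': 51, 'b': 80, 'c': 46, 'x': 43}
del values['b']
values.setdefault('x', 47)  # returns 43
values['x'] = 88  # {'h': 4, 'z': 51, 'c': 46, 'x': 88}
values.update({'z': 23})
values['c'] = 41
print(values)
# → {'h': 4, 'z': 23, 'c': 41, 'x': 88}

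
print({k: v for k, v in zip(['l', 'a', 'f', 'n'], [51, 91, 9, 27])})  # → {'l': 51, 'a': 91, 'f': 9, 'n': 27}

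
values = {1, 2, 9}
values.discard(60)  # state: {1, 2, 9}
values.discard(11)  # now {1, 2, 9}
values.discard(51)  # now {1, 2, 9}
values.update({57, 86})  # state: {1, 2, 9, 57, 86}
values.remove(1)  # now {2, 9, 57, 86}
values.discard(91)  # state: {2, 9, 57, 86}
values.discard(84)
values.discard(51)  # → {2, 9, 57, 86}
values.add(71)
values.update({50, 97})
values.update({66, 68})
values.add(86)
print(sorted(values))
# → [2, 9, 50, 57, 66, 68, 71, 86, 97]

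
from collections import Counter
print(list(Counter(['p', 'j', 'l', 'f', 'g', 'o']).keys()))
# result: ['p', 'j', 'l', 'f', 'g', 'o']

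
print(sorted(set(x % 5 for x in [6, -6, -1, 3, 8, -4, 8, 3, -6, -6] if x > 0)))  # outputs [1, 3]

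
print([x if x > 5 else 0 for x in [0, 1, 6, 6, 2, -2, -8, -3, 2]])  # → [0, 0, 6, 6, 0, 0, 0, 0, 0]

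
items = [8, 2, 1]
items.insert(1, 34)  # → [8, 34, 2, 1]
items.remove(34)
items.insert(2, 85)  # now [8, 2, 85, 1]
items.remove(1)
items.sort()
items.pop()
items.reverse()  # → [8, 2]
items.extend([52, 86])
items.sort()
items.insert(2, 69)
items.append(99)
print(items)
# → [2, 8, 69, 52, 86, 99]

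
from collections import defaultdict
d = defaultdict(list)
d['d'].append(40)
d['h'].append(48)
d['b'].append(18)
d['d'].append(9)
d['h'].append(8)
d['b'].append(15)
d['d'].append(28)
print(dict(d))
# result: {'d': [40, 9, 28], 'h': [48, 8], 'b': [18, 15]}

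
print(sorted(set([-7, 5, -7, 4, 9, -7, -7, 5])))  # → [-7, 4, 5, 9]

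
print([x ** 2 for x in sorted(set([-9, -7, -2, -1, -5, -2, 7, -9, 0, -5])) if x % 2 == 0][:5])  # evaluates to [4, 0]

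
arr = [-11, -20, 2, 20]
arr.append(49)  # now [-11, -20, 2, 20, 49]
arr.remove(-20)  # [-11, 2, 20, 49]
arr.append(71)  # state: [-11, 2, 20, 49, 71]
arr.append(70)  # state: [-11, 2, 20, 49, 71, 70]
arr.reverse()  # [70, 71, 49, 20, 2, -11]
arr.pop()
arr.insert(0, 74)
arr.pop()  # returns 2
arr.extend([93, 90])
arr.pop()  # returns 90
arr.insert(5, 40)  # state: [74, 70, 71, 49, 20, 40, 93]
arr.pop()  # 93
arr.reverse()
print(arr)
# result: [40, 20, 49, 71, 70, 74]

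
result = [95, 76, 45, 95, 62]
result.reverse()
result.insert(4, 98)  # [62, 95, 45, 76, 98, 95]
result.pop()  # 95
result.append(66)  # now [62, 95, 45, 76, 98, 66]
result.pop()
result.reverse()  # [98, 76, 45, 95, 62]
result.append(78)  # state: [98, 76, 45, 95, 62, 78]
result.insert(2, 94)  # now [98, 76, 94, 45, 95, 62, 78]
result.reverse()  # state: [78, 62, 95, 45, 94, 76, 98]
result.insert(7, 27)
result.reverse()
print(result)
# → [27, 98, 76, 94, 45, 95, 62, 78]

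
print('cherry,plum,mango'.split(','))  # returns ['cherry', 'plum', 'mango']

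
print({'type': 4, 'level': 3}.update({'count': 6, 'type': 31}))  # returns None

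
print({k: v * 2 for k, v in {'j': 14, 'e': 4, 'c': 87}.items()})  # {'j': 28, 'e': 8, 'c': 174}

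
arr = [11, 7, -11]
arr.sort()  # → [-11, 7, 11]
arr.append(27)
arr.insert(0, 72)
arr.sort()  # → [-11, 7, 11, 27, 72]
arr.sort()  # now [-11, 7, 11, 27, 72]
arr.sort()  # [-11, 7, 11, 27, 72]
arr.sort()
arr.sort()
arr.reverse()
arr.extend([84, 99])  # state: [72, 27, 11, 7, -11, 84, 99]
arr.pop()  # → 99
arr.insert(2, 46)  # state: [72, 27, 46, 11, 7, -11, 84]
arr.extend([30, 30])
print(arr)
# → [72, 27, 46, 11, 7, -11, 84, 30, 30]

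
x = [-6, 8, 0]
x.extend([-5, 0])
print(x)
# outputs [-6, 8, 0, -5, 0]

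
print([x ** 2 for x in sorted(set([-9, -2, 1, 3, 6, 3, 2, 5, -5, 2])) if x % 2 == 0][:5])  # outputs [4, 4, 36]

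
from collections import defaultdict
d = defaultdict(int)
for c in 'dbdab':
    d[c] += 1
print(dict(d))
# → {'d': 2, 'b': 2, 'a': 1}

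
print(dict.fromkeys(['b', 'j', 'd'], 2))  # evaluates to {'b': 2, 'j': 2, 'd': 2}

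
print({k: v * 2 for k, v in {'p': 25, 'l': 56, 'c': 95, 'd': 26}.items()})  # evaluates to {'p': 50, 'l': 112, 'c': 190, 'd': 52}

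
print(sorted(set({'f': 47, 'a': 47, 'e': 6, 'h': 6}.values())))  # [6, 47]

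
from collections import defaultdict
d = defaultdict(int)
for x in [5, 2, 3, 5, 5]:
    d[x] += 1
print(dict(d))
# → {5: 3, 2: 1, 3: 1}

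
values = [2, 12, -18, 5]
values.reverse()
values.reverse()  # [2, 12, -18, 5]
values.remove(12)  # [2, -18, 5]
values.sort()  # [-18, 2, 5]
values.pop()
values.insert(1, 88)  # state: [-18, 88, 2]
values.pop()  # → 2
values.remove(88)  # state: [-18]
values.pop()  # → -18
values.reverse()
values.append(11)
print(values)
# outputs [11]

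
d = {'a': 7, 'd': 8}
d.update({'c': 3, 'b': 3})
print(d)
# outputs {'a': 7, 'd': 8, 'c': 3, 'b': 3}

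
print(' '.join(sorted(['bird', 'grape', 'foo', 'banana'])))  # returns banana bird foo grape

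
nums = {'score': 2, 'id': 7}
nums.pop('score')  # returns 2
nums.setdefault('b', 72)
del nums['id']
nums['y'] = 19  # {'b': 72, 'y': 19}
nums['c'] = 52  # {'b': 72, 'y': 19, 'c': 52}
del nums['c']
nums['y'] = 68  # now {'b': 72, 'y': 68}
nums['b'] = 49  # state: {'b': 49, 'y': 68}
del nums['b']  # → {'y': 68}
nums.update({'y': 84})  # {'y': 84}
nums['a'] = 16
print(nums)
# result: {'y': 84, 'a': 16}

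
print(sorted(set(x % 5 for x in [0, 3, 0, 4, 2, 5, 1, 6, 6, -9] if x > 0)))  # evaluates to [0, 1, 2, 3, 4]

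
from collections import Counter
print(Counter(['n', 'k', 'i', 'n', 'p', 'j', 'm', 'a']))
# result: Counter({'n': 2, 'k': 1, 'i': 1, 'p': 1, 'j': 1, 'm': 1, 'a': 1})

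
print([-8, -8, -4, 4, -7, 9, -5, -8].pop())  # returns -8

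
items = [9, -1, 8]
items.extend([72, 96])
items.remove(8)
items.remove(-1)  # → [9, 72, 96]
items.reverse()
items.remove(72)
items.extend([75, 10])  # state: [96, 9, 75, 10]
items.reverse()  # [10, 75, 9, 96]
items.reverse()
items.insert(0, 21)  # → [21, 96, 9, 75, 10]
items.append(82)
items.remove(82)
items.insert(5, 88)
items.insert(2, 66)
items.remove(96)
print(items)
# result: [21, 66, 9, 75, 10, 88]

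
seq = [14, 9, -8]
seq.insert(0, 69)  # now [69, 14, 9, -8]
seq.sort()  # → [-8, 9, 14, 69]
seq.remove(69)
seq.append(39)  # [-8, 9, 14, 39]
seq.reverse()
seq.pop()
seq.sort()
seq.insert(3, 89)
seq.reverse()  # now [89, 39, 14, 9]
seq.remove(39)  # [89, 14, 9]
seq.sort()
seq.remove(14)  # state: [9, 89]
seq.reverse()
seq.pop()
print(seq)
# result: [89]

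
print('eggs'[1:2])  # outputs g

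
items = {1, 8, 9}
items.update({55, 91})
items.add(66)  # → {1, 8, 9, 55, 66, 91}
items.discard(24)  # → {1, 8, 9, 55, 66, 91}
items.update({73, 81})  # {1, 8, 9, 55, 66, 73, 81, 91}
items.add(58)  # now {1, 8, 9, 55, 58, 66, 73, 81, 91}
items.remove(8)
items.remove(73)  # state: {1, 9, 55, 58, 66, 81, 91}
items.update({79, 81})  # {1, 9, 55, 58, 66, 79, 81, 91}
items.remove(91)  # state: {1, 9, 55, 58, 66, 79, 81}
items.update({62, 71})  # {1, 9, 55, 58, 62, 66, 71, 79, 81}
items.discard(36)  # {1, 9, 55, 58, 62, 66, 71, 79, 81}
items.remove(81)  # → {1, 9, 55, 58, 62, 66, 71, 79}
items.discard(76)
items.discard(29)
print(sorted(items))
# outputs [1, 9, 55, 58, 62, 66, 71, 79]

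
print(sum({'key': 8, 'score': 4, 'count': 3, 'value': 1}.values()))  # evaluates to 16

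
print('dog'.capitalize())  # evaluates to Dog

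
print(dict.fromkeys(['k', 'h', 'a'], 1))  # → {'k': 1, 'h': 1, 'a': 1}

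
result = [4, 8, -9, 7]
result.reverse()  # [7, -9, 8, 4]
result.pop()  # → 4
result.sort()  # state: [-9, 7, 8]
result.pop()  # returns 8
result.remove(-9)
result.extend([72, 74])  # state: [7, 72, 74]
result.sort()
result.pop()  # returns 74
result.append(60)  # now [7, 72, 60]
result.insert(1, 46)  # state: [7, 46, 72, 60]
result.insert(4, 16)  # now [7, 46, 72, 60, 16]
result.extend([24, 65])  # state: [7, 46, 72, 60, 16, 24, 65]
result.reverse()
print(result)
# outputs [65, 24, 16, 60, 72, 46, 7]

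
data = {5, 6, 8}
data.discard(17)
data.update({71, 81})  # {5, 6, 8, 71, 81}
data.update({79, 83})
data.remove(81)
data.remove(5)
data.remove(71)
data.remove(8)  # {6, 79, 83}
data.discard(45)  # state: {6, 79, 83}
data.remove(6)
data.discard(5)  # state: {79, 83}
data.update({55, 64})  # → {55, 64, 79, 83}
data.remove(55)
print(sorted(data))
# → [64, 79, 83]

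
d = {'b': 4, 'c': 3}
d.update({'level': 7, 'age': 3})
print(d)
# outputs {'b': 4, 'c': 3, 'level': 7, 'age': 3}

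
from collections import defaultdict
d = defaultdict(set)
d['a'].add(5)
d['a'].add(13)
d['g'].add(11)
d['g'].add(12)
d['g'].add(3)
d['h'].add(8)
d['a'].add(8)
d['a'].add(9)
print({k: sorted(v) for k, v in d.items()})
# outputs {'a': [5, 8, 9, 13], 'g': [3, 11, 12], 'h': [8]}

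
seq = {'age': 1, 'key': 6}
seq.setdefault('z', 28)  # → 28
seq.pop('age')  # 1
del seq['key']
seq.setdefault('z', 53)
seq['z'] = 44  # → {'z': 44}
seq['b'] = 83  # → {'z': 44, 'b': 83}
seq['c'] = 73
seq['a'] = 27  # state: {'z': 44, 'b': 83, 'c': 73, 'a': 27}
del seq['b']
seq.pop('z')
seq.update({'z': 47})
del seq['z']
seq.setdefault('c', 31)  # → 73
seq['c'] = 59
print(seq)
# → {'c': 59, 'a': 27}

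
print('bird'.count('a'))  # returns 0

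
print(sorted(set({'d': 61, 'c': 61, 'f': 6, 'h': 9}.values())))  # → [6, 9, 61]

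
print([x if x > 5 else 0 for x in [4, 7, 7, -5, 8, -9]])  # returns [0, 7, 7, 0, 8, 0]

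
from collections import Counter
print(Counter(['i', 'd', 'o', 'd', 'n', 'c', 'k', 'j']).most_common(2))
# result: [('d', 2), ('i', 1)]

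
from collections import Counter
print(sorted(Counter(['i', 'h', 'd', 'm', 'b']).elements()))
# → ['b', 'd', 'h', 'i', 'm']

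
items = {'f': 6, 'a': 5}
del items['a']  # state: {'f': 6}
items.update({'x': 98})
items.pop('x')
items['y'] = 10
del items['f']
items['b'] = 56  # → {'y': 10, 'b': 56}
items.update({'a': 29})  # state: {'y': 10, 'b': 56, 'a': 29}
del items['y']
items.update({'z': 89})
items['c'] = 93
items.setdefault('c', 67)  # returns 93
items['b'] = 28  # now {'b': 28, 'a': 29, 'z': 89, 'c': 93}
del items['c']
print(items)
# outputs {'b': 28, 'a': 29, 'z': 89}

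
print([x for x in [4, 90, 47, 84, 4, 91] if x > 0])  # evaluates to [4, 90, 47, 84, 4, 91]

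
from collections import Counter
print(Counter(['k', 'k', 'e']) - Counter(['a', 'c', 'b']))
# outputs Counter({'k': 2, 'e': 1})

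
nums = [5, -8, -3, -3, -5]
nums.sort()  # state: [-8, -5, -3, -3, 5]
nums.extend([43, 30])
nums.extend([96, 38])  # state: [-8, -5, -3, -3, 5, 43, 30, 96, 38]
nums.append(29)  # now [-8, -5, -3, -3, 5, 43, 30, 96, 38, 29]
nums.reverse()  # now [29, 38, 96, 30, 43, 5, -3, -3, -5, -8]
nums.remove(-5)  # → [29, 38, 96, 30, 43, 5, -3, -3, -8]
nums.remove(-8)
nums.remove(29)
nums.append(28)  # [38, 96, 30, 43, 5, -3, -3, 28]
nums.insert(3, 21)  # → [38, 96, 30, 21, 43, 5, -3, -3, 28]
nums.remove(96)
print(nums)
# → [38, 30, 21, 43, 5, -3, -3, 28]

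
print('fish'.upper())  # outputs FISH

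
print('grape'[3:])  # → pe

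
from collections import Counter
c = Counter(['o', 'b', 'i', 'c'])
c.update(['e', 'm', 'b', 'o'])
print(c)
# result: Counter({'o': 2, 'b': 2, 'i': 1, 'c': 1, 'e': 1, 'm': 1})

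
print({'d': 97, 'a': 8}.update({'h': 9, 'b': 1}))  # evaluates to None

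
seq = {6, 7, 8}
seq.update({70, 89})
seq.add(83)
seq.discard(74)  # {6, 7, 8, 70, 83, 89}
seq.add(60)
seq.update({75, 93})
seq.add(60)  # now {6, 7, 8, 60, 70, 75, 83, 89, 93}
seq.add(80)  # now {6, 7, 8, 60, 70, 75, 80, 83, 89, 93}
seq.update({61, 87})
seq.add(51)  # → {6, 7, 8, 51, 60, 61, 70, 75, 80, 83, 87, 89, 93}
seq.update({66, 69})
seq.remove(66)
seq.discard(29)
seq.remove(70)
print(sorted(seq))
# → [6, 7, 8, 51, 60, 61, 69, 75, 80, 83, 87, 89, 93]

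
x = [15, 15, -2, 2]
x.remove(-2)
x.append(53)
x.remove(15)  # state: [15, 2, 53]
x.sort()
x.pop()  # 53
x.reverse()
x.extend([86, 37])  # [15, 2, 86, 37]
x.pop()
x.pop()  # 86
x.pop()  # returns 2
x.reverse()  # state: [15]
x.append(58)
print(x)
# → [15, 58]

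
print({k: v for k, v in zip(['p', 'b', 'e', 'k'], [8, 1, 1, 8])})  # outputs {'p': 8, 'b': 1, 'e': 1, 'k': 8}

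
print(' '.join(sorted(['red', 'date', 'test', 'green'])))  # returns date green red test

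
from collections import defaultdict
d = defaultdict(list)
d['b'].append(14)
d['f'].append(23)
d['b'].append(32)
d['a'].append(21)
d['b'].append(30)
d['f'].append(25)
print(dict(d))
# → {'b': [14, 32, 30], 'f': [23, 25], 'a': [21]}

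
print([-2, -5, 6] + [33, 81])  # [-2, -5, 6, 33, 81]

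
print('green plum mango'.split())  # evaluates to ['green', 'plum', 'mango']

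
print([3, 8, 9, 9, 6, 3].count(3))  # 2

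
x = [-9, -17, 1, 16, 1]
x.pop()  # 1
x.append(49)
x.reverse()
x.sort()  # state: [-17, -9, 1, 16, 49]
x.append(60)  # [-17, -9, 1, 16, 49, 60]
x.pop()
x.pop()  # 49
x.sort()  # [-17, -9, 1, 16]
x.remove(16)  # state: [-17, -9, 1]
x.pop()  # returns 1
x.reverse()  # [-9, -17]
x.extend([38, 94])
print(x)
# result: [-9, -17, 38, 94]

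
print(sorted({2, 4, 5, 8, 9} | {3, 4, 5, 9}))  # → [2, 3, 4, 5, 8, 9]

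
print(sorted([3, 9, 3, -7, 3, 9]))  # [-7, 3, 3, 3, 9, 9]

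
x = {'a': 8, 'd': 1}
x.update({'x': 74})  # {'a': 8, 'd': 1, 'x': 74}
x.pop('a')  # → 8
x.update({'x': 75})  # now {'d': 1, 'x': 75}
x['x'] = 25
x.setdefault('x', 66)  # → 25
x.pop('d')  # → 1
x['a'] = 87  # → {'x': 25, 'a': 87}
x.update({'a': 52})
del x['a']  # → {'x': 25}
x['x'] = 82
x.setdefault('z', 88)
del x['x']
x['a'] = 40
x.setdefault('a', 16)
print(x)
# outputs {'z': 88, 'a': 40}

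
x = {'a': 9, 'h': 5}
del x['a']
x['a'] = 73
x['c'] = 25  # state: {'h': 5, 'a': 73, 'c': 25}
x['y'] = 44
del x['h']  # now {'a': 73, 'c': 25, 'y': 44}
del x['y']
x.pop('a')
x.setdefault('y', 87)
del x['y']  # {'c': 25}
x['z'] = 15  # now {'c': 25, 'z': 15}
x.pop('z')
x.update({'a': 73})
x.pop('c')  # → 25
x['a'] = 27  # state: {'a': 27}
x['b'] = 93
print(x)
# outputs {'a': 27, 'b': 93}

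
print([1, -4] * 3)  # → [1, -4, 1, -4, 1, -4]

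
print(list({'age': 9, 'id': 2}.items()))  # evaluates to [('age', 9), ('id', 2)]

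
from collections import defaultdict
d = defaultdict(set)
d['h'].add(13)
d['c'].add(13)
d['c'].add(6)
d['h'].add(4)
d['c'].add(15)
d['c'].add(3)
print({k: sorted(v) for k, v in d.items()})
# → {'h': [4, 13], 'c': [3, 6, 13, 15]}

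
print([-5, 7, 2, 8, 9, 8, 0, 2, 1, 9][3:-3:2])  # [8, 8]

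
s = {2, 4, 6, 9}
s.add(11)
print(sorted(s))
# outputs [2, 4, 6, 9, 11]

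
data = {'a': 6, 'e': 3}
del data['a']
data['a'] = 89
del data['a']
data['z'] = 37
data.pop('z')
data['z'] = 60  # {'e': 3, 'z': 60}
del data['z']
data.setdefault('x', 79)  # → 79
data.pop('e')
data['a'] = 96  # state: {'x': 79, 'a': 96}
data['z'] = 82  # {'x': 79, 'a': 96, 'z': 82}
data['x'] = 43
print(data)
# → {'x': 43, 'a': 96, 'z': 82}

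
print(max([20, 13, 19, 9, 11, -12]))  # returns 20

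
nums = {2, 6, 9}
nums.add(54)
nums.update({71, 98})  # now {2, 6, 9, 54, 71, 98}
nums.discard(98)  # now {2, 6, 9, 54, 71}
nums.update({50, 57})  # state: {2, 6, 9, 50, 54, 57, 71}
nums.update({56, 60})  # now {2, 6, 9, 50, 54, 56, 57, 60, 71}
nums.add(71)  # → {2, 6, 9, 50, 54, 56, 57, 60, 71}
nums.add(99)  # {2, 6, 9, 50, 54, 56, 57, 60, 71, 99}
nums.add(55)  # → {2, 6, 9, 50, 54, 55, 56, 57, 60, 71, 99}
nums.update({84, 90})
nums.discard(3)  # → {2, 6, 9, 50, 54, 55, 56, 57, 60, 71, 84, 90, 99}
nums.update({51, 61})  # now {2, 6, 9, 50, 51, 54, 55, 56, 57, 60, 61, 71, 84, 90, 99}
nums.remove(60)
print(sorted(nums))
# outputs [2, 6, 9, 50, 51, 54, 55, 56, 57, 61, 71, 84, 90, 99]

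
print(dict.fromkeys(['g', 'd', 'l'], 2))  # {'g': 2, 'd': 2, 'l': 2}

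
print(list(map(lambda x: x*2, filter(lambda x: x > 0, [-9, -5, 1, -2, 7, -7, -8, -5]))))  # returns [2, 14]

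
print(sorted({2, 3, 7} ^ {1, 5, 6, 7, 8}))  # [1, 2, 3, 5, 6, 8]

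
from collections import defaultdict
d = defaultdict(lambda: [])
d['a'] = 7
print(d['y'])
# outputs []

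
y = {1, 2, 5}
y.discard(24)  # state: {1, 2, 5}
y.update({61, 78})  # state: {1, 2, 5, 61, 78}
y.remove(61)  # {1, 2, 5, 78}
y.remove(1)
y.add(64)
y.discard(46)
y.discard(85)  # {2, 5, 64, 78}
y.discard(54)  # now {2, 5, 64, 78}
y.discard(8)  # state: {2, 5, 64, 78}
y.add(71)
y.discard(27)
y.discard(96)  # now {2, 5, 64, 71, 78}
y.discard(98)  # {2, 5, 64, 71, 78}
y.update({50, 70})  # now {2, 5, 50, 64, 70, 71, 78}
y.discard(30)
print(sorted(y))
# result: [2, 5, 50, 64, 70, 71, 78]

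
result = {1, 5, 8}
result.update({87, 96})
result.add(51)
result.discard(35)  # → {1, 5, 8, 51, 87, 96}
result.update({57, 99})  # {1, 5, 8, 51, 57, 87, 96, 99}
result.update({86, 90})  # {1, 5, 8, 51, 57, 86, 87, 90, 96, 99}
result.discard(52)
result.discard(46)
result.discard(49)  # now {1, 5, 8, 51, 57, 86, 87, 90, 96, 99}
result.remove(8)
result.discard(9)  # {1, 5, 51, 57, 86, 87, 90, 96, 99}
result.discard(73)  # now {1, 5, 51, 57, 86, 87, 90, 96, 99}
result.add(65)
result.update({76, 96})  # {1, 5, 51, 57, 65, 76, 86, 87, 90, 96, 99}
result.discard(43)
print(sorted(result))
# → [1, 5, 51, 57, 65, 76, 86, 87, 90, 96, 99]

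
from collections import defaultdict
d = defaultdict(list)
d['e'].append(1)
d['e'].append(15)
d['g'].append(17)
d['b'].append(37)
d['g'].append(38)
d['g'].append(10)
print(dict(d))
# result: {'e': [1, 15], 'g': [17, 38, 10], 'b': [37]}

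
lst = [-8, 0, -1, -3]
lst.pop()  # -3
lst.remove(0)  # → [-8, -1]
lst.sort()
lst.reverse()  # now [-1, -8]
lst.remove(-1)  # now [-8]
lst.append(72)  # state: [-8, 72]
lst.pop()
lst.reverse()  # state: [-8]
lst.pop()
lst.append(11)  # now [11]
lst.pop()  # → 11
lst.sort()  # []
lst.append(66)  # [66]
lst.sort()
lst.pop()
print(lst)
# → []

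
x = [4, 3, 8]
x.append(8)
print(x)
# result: [4, 3, 8, 8]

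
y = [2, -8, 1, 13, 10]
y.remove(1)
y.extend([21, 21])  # [2, -8, 13, 10, 21, 21]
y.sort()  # [-8, 2, 10, 13, 21, 21]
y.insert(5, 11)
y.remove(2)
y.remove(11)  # [-8, 10, 13, 21, 21]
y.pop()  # 21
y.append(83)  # [-8, 10, 13, 21, 83]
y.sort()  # [-8, 10, 13, 21, 83]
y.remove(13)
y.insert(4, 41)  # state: [-8, 10, 21, 83, 41]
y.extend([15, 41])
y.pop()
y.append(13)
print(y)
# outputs [-8, 10, 21, 83, 41, 15, 13]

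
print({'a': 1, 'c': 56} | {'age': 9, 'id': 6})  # {'a': 1, 'c': 56, 'age': 9, 'id': 6}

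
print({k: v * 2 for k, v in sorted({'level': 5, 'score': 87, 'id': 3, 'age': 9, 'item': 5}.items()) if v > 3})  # {'age': 18, 'item': 10, 'level': 10, 'score': 174}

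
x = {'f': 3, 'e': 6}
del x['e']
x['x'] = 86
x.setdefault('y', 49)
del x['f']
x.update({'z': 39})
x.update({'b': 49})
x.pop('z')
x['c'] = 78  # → {'x': 86, 'y': 49, 'b': 49, 'c': 78}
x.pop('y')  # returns 49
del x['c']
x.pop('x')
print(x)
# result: {'b': 49}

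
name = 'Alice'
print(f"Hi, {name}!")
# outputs Hi, Alice!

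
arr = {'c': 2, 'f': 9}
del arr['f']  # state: {'c': 2}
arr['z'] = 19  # {'c': 2, 'z': 19}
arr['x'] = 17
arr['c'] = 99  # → {'c': 99, 'z': 19, 'x': 17}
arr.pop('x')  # 17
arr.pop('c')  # 99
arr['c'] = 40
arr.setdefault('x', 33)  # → 33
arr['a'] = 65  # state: {'z': 19, 'c': 40, 'x': 33, 'a': 65}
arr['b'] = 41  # {'z': 19, 'c': 40, 'x': 33, 'a': 65, 'b': 41}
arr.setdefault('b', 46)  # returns 41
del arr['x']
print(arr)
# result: {'z': 19, 'c': 40, 'a': 65, 'b': 41}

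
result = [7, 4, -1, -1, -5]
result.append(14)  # [7, 4, -1, -1, -5, 14]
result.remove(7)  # [4, -1, -1, -5, 14]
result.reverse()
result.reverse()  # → [4, -1, -1, -5, 14]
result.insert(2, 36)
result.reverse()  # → [14, -5, -1, 36, -1, 4]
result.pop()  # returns 4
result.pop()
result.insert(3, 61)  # [14, -5, -1, 61, 36]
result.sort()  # [-5, -1, 14, 36, 61]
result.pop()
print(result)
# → [-5, -1, 14, 36]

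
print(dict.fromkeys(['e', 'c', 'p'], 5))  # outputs {'e': 5, 'c': 5, 'p': 5}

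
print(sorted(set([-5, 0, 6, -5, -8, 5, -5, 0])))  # [-8, -5, 0, 5, 6]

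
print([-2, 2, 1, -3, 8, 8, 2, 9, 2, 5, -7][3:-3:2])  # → [-3, 8, 9]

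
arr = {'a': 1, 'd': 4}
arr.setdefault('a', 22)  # 1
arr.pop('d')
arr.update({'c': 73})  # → {'a': 1, 'c': 73}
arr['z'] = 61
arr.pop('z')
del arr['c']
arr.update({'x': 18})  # {'a': 1, 'x': 18}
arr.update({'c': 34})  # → {'a': 1, 'x': 18, 'c': 34}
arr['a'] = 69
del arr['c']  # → {'a': 69, 'x': 18}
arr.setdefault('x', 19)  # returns 18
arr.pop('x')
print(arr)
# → {'a': 69}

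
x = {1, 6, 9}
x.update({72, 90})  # {1, 6, 9, 72, 90}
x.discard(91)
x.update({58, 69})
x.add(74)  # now {1, 6, 9, 58, 69, 72, 74, 90}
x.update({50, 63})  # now {1, 6, 9, 50, 58, 63, 69, 72, 74, 90}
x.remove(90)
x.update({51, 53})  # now {1, 6, 9, 50, 51, 53, 58, 63, 69, 72, 74}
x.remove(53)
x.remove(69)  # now {1, 6, 9, 50, 51, 58, 63, 72, 74}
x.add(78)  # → {1, 6, 9, 50, 51, 58, 63, 72, 74, 78}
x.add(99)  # {1, 6, 9, 50, 51, 58, 63, 72, 74, 78, 99}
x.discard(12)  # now {1, 6, 9, 50, 51, 58, 63, 72, 74, 78, 99}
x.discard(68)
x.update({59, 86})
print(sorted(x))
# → [1, 6, 9, 50, 51, 58, 59, 63, 72, 74, 78, 86, 99]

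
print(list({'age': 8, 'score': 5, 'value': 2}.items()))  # [('age', 8), ('score', 5), ('value', 2)]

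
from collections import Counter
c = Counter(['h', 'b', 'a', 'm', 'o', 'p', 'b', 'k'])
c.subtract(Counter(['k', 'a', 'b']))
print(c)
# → Counter({'h': 1, 'b': 1, 'm': 1, 'o': 1, 'p': 1, 'a': 0, 'k': 0})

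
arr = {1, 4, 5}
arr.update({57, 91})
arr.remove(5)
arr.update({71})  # {1, 4, 57, 71, 91}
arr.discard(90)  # {1, 4, 57, 71, 91}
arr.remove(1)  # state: {4, 57, 71, 91}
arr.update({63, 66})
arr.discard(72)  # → {4, 57, 63, 66, 71, 91}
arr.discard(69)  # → {4, 57, 63, 66, 71, 91}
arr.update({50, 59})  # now {4, 50, 57, 59, 63, 66, 71, 91}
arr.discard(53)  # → {4, 50, 57, 59, 63, 66, 71, 91}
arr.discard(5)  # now {4, 50, 57, 59, 63, 66, 71, 91}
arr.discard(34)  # {4, 50, 57, 59, 63, 66, 71, 91}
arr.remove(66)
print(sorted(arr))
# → [4, 50, 57, 59, 63, 71, 91]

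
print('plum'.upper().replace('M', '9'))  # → PLU9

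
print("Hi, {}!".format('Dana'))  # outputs Hi, Dana!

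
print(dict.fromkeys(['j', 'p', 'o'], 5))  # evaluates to {'j': 5, 'p': 5, 'o': 5}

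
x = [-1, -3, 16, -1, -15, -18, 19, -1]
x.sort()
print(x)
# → [-18, -15, -3, -1, -1, -1, 16, 19]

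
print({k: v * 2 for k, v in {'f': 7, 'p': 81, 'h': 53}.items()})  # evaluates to {'f': 14, 'p': 162, 'h': 106}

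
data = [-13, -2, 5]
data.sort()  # [-13, -2, 5]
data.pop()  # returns 5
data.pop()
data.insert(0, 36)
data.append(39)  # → [36, -13, 39]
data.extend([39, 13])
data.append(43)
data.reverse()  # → [43, 13, 39, 39, -13, 36]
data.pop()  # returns 36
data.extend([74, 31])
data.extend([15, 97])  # [43, 13, 39, 39, -13, 74, 31, 15, 97]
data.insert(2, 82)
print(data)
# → [43, 13, 82, 39, 39, -13, 74, 31, 15, 97]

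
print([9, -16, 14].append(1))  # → None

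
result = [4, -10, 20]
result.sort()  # [-10, 4, 20]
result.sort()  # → [-10, 4, 20]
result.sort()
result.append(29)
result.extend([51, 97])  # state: [-10, 4, 20, 29, 51, 97]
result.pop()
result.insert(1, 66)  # [-10, 66, 4, 20, 29, 51]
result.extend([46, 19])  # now [-10, 66, 4, 20, 29, 51, 46, 19]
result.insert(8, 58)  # [-10, 66, 4, 20, 29, 51, 46, 19, 58]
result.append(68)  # [-10, 66, 4, 20, 29, 51, 46, 19, 58, 68]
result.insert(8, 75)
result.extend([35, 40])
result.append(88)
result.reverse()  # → [88, 40, 35, 68, 58, 75, 19, 46, 51, 29, 20, 4, 66, -10]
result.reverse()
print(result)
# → [-10, 66, 4, 20, 29, 51, 46, 19, 75, 58, 68, 35, 40, 88]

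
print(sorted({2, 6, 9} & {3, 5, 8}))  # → []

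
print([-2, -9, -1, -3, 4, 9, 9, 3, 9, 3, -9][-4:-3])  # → [3]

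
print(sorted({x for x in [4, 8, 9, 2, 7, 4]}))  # [2, 4, 7, 8, 9]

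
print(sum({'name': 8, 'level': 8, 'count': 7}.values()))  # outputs 23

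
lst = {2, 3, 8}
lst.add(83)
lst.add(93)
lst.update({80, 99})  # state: {2, 3, 8, 80, 83, 93, 99}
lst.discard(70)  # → {2, 3, 8, 80, 83, 93, 99}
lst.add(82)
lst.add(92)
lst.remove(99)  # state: {2, 3, 8, 80, 82, 83, 92, 93}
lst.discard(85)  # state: {2, 3, 8, 80, 82, 83, 92, 93}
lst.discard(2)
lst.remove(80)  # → {3, 8, 82, 83, 92, 93}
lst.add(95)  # {3, 8, 82, 83, 92, 93, 95}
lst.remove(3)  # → {8, 82, 83, 92, 93, 95}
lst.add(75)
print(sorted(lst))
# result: [8, 75, 82, 83, 92, 93, 95]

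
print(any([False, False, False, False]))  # False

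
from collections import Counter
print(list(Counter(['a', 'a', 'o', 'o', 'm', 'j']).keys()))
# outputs ['a', 'o', 'm', 'j']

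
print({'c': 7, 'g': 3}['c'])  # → 7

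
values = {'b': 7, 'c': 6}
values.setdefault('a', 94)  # 94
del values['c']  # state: {'b': 7, 'a': 94}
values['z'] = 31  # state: {'b': 7, 'a': 94, 'z': 31}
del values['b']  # {'a': 94, 'z': 31}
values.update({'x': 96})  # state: {'a': 94, 'z': 31, 'x': 96}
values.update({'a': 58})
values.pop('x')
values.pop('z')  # 31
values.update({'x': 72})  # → {'a': 58, 'x': 72}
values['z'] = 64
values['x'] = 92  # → {'a': 58, 'x': 92, 'z': 64}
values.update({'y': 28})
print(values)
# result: {'a': 58, 'x': 92, 'z': 64, 'y': 28}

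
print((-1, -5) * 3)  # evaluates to (-1, -5, -1, -5, -1, -5)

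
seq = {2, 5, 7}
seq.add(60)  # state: {2, 5, 7, 60}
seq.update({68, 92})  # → {2, 5, 7, 60, 68, 92}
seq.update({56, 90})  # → {2, 5, 7, 56, 60, 68, 90, 92}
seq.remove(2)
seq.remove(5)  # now {7, 56, 60, 68, 90, 92}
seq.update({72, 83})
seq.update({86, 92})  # {7, 56, 60, 68, 72, 83, 86, 90, 92}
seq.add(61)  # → {7, 56, 60, 61, 68, 72, 83, 86, 90, 92}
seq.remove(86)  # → {7, 56, 60, 61, 68, 72, 83, 90, 92}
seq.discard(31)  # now {7, 56, 60, 61, 68, 72, 83, 90, 92}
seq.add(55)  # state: {7, 55, 56, 60, 61, 68, 72, 83, 90, 92}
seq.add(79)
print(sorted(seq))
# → [7, 55, 56, 60, 61, 68, 72, 79, 83, 90, 92]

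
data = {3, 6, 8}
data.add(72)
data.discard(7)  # {3, 6, 8, 72}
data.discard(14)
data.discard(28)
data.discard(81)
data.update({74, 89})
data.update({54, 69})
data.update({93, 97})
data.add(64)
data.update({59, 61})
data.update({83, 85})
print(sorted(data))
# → [3, 6, 8, 54, 59, 61, 64, 69, 72, 74, 83, 85, 89, 93, 97]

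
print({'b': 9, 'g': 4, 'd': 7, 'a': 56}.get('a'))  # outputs 56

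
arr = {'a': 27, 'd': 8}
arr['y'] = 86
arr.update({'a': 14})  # {'a': 14, 'd': 8, 'y': 86}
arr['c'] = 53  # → {'a': 14, 'd': 8, 'y': 86, 'c': 53}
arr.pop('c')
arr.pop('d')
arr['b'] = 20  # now {'a': 14, 'y': 86, 'b': 20}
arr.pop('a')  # 14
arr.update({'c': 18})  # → {'y': 86, 'b': 20, 'c': 18}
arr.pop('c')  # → 18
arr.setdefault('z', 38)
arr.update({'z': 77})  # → {'y': 86, 'b': 20, 'z': 77}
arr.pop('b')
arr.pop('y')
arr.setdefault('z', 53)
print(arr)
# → {'z': 77}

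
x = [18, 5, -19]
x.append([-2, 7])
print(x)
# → [18, 5, -19, [-2, 7]]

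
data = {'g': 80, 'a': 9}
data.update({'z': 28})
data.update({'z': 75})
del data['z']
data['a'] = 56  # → {'g': 80, 'a': 56}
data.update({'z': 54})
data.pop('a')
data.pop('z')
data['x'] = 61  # {'g': 80, 'x': 61}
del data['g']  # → {'x': 61}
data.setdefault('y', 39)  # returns 39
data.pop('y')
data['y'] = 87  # {'x': 61, 'y': 87}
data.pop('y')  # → 87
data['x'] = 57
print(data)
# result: {'x': 57}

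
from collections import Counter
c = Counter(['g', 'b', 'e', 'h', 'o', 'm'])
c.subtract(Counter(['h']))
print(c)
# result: Counter({'g': 1, 'b': 1, 'e': 1, 'o': 1, 'm': 1, 'h': 0})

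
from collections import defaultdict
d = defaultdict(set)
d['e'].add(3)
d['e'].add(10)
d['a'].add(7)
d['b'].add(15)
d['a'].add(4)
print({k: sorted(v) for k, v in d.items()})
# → {'e': [3, 10], 'a': [4, 7], 'b': [15]}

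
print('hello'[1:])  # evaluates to ello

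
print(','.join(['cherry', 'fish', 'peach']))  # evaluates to cherry,fish,peach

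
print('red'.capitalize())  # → Red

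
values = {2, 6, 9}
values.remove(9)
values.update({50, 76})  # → {2, 6, 50, 76}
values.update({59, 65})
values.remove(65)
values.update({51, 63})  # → {2, 6, 50, 51, 59, 63, 76}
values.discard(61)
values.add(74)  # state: {2, 6, 50, 51, 59, 63, 74, 76}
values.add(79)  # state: {2, 6, 50, 51, 59, 63, 74, 76, 79}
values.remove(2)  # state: {6, 50, 51, 59, 63, 74, 76, 79}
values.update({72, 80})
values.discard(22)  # {6, 50, 51, 59, 63, 72, 74, 76, 79, 80}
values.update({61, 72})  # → {6, 50, 51, 59, 61, 63, 72, 74, 76, 79, 80}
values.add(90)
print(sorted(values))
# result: [6, 50, 51, 59, 61, 63, 72, 74, 76, 79, 80, 90]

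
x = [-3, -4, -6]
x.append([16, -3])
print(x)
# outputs [-3, -4, -6, [16, -3]]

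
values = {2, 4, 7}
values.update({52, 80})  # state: {2, 4, 7, 52, 80}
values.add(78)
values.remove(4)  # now {2, 7, 52, 78, 80}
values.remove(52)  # {2, 7, 78, 80}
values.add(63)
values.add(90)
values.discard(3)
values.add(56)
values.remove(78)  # {2, 7, 56, 63, 80, 90}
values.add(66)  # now {2, 7, 56, 63, 66, 80, 90}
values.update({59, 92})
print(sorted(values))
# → [2, 7, 56, 59, 63, 66, 80, 90, 92]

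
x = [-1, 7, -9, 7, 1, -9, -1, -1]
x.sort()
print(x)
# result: [-9, -9, -1, -1, -1, 1, 7, 7]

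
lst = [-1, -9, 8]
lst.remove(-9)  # [-1, 8]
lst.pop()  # 8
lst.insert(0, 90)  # [90, -1]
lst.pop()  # -1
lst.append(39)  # [90, 39]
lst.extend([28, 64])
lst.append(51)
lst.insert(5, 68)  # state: [90, 39, 28, 64, 51, 68]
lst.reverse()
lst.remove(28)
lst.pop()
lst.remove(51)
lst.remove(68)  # [64, 39]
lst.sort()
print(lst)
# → [39, 64]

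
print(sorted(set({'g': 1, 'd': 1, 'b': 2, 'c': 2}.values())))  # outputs [1, 2]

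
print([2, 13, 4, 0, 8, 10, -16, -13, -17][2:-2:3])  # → [4, 10]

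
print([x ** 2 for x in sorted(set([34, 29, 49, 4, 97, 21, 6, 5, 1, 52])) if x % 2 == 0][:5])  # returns [16, 36, 1156, 2704]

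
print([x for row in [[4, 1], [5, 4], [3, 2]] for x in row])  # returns [4, 1, 5, 4, 3, 2]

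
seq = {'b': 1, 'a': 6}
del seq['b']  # {'a': 6}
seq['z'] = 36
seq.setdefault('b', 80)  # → 80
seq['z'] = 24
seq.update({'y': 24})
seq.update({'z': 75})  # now {'a': 6, 'z': 75, 'b': 80, 'y': 24}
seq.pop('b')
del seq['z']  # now {'a': 6, 'y': 24}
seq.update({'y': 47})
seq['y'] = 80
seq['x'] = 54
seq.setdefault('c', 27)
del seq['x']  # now {'a': 6, 'y': 80, 'c': 27}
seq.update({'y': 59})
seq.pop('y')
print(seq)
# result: {'a': 6, 'c': 27}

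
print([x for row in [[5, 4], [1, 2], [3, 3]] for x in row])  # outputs [5, 4, 1, 2, 3, 3]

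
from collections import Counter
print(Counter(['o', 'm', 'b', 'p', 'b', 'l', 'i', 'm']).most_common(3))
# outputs [('m', 2), ('b', 2), ('o', 1)]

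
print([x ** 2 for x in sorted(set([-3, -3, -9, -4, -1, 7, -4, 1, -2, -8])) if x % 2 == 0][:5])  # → [64, 16, 4]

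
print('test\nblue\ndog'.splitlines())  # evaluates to ['test', 'blue', 'dog']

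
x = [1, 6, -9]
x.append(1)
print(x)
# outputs [1, 6, -9, 1]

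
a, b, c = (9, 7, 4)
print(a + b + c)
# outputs 20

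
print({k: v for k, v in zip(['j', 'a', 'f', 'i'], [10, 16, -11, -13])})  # {'j': 10, 'a': 16, 'f': -11, 'i': -13}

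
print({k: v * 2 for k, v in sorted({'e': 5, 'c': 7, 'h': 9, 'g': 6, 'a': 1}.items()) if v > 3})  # {'c': 14, 'e': 10, 'g': 12, 'h': 18}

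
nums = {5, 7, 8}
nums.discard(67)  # {5, 7, 8}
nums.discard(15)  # {5, 7, 8}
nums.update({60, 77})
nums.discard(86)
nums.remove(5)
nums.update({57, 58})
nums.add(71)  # {7, 8, 57, 58, 60, 71, 77}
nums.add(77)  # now {7, 8, 57, 58, 60, 71, 77}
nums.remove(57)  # {7, 8, 58, 60, 71, 77}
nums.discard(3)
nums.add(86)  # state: {7, 8, 58, 60, 71, 77, 86}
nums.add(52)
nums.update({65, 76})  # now {7, 8, 52, 58, 60, 65, 71, 76, 77, 86}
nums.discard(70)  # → {7, 8, 52, 58, 60, 65, 71, 76, 77, 86}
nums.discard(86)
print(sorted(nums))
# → [7, 8, 52, 58, 60, 65, 71, 76, 77]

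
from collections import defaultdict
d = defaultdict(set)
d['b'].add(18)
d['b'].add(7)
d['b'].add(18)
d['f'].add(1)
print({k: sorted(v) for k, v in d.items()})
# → {'b': [7, 18], 'f': [1]}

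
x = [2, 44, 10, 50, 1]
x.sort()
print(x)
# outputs [1, 2, 10, 44, 50]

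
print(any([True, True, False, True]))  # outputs True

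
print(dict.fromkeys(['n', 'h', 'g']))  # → {'n': None, 'h': None, 'g': None}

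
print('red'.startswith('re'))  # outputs True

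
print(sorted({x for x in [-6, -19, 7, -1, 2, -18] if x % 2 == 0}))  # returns [-18, -6, 2]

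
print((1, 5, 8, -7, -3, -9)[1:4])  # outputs (5, 8, -7)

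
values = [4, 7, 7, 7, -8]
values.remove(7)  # [4, 7, 7, -8]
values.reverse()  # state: [-8, 7, 7, 4]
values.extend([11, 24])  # [-8, 7, 7, 4, 11, 24]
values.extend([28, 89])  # [-8, 7, 7, 4, 11, 24, 28, 89]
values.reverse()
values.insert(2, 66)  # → [89, 28, 66, 24, 11, 4, 7, 7, -8]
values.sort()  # [-8, 4, 7, 7, 11, 24, 28, 66, 89]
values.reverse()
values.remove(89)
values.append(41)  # [66, 28, 24, 11, 7, 7, 4, -8, 41]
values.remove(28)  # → [66, 24, 11, 7, 7, 4, -8, 41]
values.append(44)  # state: [66, 24, 11, 7, 7, 4, -8, 41, 44]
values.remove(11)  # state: [66, 24, 7, 7, 4, -8, 41, 44]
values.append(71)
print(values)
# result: [66, 24, 7, 7, 4, -8, 41, 44, 71]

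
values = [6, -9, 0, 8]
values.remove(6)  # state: [-9, 0, 8]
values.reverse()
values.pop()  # -9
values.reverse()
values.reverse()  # [8, 0]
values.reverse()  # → [0, 8]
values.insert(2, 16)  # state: [0, 8, 16]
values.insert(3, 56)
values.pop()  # 56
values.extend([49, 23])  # [0, 8, 16, 49, 23]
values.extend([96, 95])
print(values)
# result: [0, 8, 16, 49, 23, 96, 95]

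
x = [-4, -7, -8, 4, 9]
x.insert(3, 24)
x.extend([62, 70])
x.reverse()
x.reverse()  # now [-4, -7, -8, 24, 4, 9, 62, 70]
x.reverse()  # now [70, 62, 9, 4, 24, -8, -7, -4]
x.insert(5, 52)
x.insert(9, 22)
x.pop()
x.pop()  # -4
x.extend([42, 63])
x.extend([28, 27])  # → [70, 62, 9, 4, 24, 52, -8, -7, 42, 63, 28, 27]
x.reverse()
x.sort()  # [-8, -7, 4, 9, 24, 27, 28, 42, 52, 62, 63, 70]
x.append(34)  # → [-8, -7, 4, 9, 24, 27, 28, 42, 52, 62, 63, 70, 34]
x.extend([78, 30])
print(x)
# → [-8, -7, 4, 9, 24, 27, 28, 42, 52, 62, 63, 70, 34, 78, 30]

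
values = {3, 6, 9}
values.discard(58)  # {3, 6, 9}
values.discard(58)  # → {3, 6, 9}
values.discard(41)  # {3, 6, 9}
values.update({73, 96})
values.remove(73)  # {3, 6, 9, 96}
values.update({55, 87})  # {3, 6, 9, 55, 87, 96}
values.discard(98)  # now {3, 6, 9, 55, 87, 96}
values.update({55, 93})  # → {3, 6, 9, 55, 87, 93, 96}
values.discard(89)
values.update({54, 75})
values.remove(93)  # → {3, 6, 9, 54, 55, 75, 87, 96}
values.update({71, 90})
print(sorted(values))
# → [3, 6, 9, 54, 55, 71, 75, 87, 90, 96]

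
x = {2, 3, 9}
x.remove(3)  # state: {2, 9}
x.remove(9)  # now {2}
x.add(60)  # {2, 60}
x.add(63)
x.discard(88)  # {2, 60, 63}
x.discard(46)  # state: {2, 60, 63}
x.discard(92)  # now {2, 60, 63}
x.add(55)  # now {2, 55, 60, 63}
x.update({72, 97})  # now {2, 55, 60, 63, 72, 97}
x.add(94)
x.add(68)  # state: {2, 55, 60, 63, 68, 72, 94, 97}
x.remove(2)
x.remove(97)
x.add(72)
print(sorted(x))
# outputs [55, 60, 63, 68, 72, 94]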